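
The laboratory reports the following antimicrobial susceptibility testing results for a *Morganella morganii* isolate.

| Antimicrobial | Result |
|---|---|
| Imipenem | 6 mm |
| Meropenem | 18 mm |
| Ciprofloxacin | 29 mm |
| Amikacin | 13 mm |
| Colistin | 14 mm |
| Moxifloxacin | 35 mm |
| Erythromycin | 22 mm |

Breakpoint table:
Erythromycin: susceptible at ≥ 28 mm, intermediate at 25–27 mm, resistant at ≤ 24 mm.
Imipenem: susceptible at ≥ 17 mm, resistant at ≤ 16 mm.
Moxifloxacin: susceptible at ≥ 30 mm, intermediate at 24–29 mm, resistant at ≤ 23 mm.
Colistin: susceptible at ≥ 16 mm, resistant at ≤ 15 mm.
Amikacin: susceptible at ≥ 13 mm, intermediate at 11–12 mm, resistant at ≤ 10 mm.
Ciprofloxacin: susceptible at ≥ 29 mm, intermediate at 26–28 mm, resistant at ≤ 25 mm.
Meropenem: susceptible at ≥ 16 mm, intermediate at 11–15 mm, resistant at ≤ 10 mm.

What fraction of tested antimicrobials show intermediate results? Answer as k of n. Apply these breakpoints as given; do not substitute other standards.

Imipenem (6 mm) ≤ 16 mm → R
Meropenem 18 mm: ≥ 16 mm ⇒ susceptible
Ciprofloxacin 29 mm: ≥ 29 mm — susceptible
Amikacin: 13 mm is ≥ 13 mm — Susceptible
Colistin: 14 mm is ≤ 15 mm → resistant
Moxifloxacin (35 mm) ≥ 30 mm → S
Erythromycin: 22 mm is ≤ 24 mm → R
Intermediate: 0/7

0 of 7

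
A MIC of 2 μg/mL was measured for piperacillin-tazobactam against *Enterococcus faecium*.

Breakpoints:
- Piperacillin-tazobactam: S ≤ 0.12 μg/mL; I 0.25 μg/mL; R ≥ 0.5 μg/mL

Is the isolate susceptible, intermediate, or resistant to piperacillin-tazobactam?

Piperacillin-tazobactam (2 μg/mL) ≥ 0.5 μg/mL — R

R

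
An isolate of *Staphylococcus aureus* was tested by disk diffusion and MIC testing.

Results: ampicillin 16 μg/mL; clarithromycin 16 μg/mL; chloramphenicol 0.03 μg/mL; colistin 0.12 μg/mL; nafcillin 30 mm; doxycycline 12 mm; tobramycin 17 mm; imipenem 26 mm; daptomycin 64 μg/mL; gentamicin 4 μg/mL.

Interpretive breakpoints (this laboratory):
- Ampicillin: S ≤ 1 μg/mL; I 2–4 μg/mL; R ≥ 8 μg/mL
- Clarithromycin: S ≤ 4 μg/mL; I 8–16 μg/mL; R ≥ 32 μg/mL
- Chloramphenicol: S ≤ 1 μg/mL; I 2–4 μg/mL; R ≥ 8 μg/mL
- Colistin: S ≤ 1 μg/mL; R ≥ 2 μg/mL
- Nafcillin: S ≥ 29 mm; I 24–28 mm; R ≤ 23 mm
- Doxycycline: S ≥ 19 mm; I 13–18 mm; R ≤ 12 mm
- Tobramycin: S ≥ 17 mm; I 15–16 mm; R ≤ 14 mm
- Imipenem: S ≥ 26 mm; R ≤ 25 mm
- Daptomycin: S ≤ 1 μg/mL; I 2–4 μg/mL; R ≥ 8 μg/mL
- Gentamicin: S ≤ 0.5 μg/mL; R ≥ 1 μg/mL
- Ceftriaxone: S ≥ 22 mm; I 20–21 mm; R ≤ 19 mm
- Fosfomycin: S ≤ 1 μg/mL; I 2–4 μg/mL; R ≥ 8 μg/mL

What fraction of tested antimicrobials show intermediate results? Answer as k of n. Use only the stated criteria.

1 of 10

Ampicillin: 16 μg/mL is ≥ 8 μg/mL → resistant
Clarithromycin (16 μg/mL) in 8–16 μg/mL — intermediate
Chloramphenicol (0.03 μg/mL) ≤ 1 μg/mL → Susceptible
Colistin: 0.12 μg/mL is ≤ 1 μg/mL → Susceptible
Nafcillin (30 mm) ≥ 29 mm → Susceptible
Doxycycline 12 mm: ≤ 12 mm — R
Tobramycin (17 mm) ≥ 17 mm ⇒ Susceptible
Imipenem: 26 mm is ≥ 26 mm — Susceptible
Daptomycin: 64 μg/mL is ≥ 8 μg/mL ⇒ resistant
Gentamicin 4 μg/mL: ≥ 1 μg/mL — resistant
Intermediate: 1/10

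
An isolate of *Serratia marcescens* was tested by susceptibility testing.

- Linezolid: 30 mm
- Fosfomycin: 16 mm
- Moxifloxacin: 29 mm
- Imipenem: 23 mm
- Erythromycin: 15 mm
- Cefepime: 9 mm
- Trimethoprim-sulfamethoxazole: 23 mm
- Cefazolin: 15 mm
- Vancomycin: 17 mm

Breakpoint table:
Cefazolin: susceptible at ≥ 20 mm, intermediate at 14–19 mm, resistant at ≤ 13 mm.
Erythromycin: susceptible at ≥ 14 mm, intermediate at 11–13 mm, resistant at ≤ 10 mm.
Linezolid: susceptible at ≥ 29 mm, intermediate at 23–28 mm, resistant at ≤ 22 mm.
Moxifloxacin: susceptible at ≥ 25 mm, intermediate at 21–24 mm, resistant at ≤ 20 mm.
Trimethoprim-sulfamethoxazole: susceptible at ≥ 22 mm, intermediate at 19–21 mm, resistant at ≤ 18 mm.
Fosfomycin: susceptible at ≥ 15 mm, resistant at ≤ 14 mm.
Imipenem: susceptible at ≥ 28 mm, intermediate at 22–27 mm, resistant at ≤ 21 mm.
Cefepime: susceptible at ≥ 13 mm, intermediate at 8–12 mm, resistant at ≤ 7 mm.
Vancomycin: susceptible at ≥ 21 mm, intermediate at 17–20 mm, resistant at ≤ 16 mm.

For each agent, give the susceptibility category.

S, S, S, I, S, I, S, I, I

Linezolid: 30 mm is ≥ 29 mm ⇒ susceptible
Fosfomycin (16 mm) ≥ 15 mm ⇒ S
Moxifloxacin 29 mm: ≥ 25 mm — S
Imipenem (23 mm) in 22–27 mm ⇒ intermediate
Erythromycin 15 mm: ≥ 14 mm → susceptible
Cefepime (9 mm) in 8–12 mm — Intermediate
Trimethoprim-sulfamethoxazole (23 mm) ≥ 22 mm ⇒ S
Cefazolin 15 mm: in 14–19 mm → intermediate
Vancomycin: 17 mm is in 17–20 mm ⇒ I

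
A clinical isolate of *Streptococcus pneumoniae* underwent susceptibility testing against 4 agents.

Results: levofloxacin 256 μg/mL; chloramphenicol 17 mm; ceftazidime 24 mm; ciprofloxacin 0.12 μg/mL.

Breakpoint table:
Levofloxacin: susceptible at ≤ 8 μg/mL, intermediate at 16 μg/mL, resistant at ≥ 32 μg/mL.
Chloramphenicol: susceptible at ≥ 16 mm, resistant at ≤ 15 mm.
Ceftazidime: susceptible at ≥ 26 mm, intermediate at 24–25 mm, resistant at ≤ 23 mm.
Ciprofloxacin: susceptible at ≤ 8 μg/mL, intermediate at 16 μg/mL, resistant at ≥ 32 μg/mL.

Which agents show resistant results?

Levofloxacin (256 μg/mL) ≥ 32 μg/mL → Resistant
Chloramphenicol (17 mm) ≥ 16 mm — susceptible
Ceftazidime (24 mm) in 24–25 mm → Intermediate
Ciprofloxacin 0.12 μg/mL: ≤ 8 μg/mL ⇒ susceptible

levofloxacin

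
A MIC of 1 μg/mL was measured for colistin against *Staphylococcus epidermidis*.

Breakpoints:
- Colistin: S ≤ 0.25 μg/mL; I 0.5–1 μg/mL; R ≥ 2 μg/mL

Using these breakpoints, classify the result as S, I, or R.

Intermediate

Colistin: 1 μg/mL is in 0.5–1 μg/mL — intermediate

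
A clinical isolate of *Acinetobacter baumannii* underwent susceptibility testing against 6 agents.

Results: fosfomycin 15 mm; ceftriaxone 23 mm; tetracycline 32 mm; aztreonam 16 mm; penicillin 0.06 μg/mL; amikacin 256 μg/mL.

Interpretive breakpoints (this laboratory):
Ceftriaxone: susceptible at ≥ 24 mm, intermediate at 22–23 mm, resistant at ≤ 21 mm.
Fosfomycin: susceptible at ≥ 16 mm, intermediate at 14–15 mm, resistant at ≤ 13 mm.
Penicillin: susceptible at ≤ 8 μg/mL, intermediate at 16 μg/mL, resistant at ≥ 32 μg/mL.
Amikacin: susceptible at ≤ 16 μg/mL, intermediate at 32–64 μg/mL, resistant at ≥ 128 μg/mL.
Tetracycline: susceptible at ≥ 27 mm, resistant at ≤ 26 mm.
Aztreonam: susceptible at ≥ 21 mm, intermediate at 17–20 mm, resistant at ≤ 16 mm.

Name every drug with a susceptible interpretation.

tetracycline, penicillin

Fosfomycin: 15 mm is in 14–15 mm — I
Ceftriaxone (23 mm) in 22–23 mm — I
Tetracycline 32 mm: ≥ 27 mm ⇒ susceptible
Aztreonam (16 mm) ≤ 16 mm — R
Penicillin: 0.06 μg/mL is ≤ 8 μg/mL ⇒ Susceptible
Amikacin (256 μg/mL) ≥ 128 μg/mL — Resistant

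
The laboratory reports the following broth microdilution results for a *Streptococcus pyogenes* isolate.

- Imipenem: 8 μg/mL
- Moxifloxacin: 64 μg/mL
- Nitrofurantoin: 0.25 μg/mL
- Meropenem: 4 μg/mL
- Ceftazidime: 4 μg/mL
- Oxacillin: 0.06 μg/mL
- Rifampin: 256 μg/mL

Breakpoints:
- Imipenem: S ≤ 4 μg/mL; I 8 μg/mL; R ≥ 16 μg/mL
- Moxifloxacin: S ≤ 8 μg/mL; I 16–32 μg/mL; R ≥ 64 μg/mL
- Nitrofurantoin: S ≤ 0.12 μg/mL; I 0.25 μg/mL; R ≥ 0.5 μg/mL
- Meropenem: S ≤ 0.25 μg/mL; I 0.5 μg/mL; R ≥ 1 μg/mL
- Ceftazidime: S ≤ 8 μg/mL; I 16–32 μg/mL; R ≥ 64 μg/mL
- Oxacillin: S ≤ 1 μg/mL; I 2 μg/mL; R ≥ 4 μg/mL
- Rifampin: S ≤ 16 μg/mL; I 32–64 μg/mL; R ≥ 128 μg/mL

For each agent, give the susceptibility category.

Imipenem: 8 μg/mL is = 8 μg/mL ⇒ Intermediate
Moxifloxacin: 64 μg/mL is ≥ 64 μg/mL ⇒ R
Nitrofurantoin (0.25 μg/mL) = 0.25 μg/mL ⇒ intermediate
Meropenem (4 μg/mL) ≥ 1 μg/mL ⇒ resistant
Ceftazidime 4 μg/mL: ≤ 8 μg/mL ⇒ susceptible
Oxacillin 0.06 μg/mL: ≤ 1 μg/mL ⇒ susceptible
Rifampin (256 μg/mL) ≥ 128 μg/mL — Resistant

I, R, I, R, S, S, R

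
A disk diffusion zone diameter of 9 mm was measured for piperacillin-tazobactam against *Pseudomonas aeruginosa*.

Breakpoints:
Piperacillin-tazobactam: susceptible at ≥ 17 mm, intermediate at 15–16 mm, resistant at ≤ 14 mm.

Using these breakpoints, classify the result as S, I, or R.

Resistant

Piperacillin-tazobactam (9 mm) ≤ 14 mm → R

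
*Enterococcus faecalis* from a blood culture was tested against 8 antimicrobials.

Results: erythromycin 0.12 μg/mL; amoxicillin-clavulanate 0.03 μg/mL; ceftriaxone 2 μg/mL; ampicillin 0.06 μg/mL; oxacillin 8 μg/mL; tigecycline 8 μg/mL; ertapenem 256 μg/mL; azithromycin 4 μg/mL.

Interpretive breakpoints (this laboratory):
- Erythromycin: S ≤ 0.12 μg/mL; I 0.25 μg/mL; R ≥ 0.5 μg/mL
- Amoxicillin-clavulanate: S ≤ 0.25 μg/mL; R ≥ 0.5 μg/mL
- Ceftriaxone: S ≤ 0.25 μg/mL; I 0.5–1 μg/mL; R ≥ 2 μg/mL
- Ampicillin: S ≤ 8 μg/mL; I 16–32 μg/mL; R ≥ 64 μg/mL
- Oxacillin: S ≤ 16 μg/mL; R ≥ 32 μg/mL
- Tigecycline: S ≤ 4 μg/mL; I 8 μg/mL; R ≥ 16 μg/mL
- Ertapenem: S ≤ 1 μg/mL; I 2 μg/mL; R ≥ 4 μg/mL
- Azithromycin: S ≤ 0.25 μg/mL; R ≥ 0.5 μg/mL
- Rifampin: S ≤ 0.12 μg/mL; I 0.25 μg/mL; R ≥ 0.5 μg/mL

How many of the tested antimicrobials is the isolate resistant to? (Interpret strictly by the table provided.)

Erythromycin: 0.12 μg/mL is ≤ 0.12 μg/mL → susceptible
Amoxicillin-clavulanate: 0.03 μg/mL is ≤ 0.25 μg/mL → susceptible
Ceftriaxone (2 μg/mL) ≥ 2 μg/mL → R
Ampicillin: 0.06 μg/mL is ≤ 8 μg/mL — S
Oxacillin 8 μg/mL: ≤ 16 μg/mL → S
Tigecycline: 8 μg/mL is = 8 μg/mL → I
Ertapenem (256 μg/mL) ≥ 4 μg/mL — R
Azithromycin 4 μg/mL: ≥ 0.5 μg/mL → resistant
Resistant: 3

3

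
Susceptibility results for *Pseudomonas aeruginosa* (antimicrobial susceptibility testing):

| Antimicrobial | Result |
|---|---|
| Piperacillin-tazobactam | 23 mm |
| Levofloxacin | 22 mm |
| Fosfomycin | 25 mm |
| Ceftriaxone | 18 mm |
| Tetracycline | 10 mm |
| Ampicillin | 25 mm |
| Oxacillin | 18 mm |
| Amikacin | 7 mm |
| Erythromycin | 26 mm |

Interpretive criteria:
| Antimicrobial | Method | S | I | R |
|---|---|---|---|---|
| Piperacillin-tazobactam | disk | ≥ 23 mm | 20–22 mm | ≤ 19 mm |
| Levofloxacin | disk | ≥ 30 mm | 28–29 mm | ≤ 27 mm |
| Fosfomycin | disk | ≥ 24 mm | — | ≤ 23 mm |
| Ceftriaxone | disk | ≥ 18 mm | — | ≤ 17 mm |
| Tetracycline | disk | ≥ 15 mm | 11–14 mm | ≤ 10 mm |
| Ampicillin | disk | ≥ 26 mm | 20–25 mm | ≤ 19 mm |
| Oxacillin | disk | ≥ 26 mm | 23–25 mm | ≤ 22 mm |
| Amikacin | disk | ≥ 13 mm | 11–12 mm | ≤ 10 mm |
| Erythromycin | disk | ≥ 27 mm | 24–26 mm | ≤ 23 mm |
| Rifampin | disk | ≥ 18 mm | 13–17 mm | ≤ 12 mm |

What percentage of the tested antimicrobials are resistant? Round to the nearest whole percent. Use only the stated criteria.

44%

Piperacillin-tazobactam 23 mm: ≥ 23 mm → Susceptible
Levofloxacin 22 mm: ≤ 27 mm → R
Fosfomycin: 25 mm is ≥ 24 mm — susceptible
Ceftriaxone (18 mm) ≥ 18 mm ⇒ susceptible
Tetracycline (10 mm) ≤ 10 mm ⇒ Resistant
Ampicillin (25 mm) in 20–25 mm ⇒ I
Oxacillin 18 mm: ≤ 22 mm ⇒ Resistant
Amikacin (7 mm) ≤ 10 mm — R
Erythromycin 26 mm: in 24–26 mm → Intermediate
Resistant: 4/9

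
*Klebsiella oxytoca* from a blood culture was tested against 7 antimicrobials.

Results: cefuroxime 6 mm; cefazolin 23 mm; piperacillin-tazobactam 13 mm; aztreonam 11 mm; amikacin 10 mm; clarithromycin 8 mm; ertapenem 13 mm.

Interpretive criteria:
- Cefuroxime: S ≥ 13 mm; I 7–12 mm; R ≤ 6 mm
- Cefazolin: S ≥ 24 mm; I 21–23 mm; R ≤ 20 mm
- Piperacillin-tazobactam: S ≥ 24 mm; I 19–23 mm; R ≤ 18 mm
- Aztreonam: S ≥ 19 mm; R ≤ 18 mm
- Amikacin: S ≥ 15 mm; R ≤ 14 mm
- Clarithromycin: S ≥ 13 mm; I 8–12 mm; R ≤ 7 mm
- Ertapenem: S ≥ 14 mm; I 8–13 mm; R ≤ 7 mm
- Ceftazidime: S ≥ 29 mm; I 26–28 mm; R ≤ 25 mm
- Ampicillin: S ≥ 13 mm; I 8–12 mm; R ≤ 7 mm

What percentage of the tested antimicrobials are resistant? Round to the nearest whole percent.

57%

Cefuroxime: 6 mm is ≤ 6 mm — resistant
Cefazolin (23 mm) in 21–23 mm — intermediate
Piperacillin-tazobactam (13 mm) ≤ 18 mm → resistant
Aztreonam (11 mm) ≤ 18 mm → Resistant
Amikacin (10 mm) ≤ 14 mm — Resistant
Clarithromycin (8 mm) in 8–12 mm — I
Ertapenem: 13 mm is in 8–13 mm ⇒ I
Resistant: 4/7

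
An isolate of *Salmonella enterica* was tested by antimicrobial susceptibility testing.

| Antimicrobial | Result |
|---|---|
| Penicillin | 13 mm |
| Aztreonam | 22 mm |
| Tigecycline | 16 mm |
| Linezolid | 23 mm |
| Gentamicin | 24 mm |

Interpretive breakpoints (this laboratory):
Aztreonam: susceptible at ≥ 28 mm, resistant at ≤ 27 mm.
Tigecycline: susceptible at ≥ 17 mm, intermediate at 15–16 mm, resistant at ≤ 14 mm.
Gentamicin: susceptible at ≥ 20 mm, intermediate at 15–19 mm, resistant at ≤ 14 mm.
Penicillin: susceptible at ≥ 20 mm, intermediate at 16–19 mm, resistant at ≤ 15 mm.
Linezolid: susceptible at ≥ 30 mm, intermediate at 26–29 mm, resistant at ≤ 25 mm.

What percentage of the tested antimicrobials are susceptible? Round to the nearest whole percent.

20%

Penicillin (13 mm) ≤ 15 mm → R
Aztreonam 22 mm: ≤ 27 mm → R
Tigecycline (16 mm) in 15–16 mm — intermediate
Linezolid 23 mm: ≤ 25 mm → R
Gentamicin (24 mm) ≥ 20 mm — S
Susceptible: 1/5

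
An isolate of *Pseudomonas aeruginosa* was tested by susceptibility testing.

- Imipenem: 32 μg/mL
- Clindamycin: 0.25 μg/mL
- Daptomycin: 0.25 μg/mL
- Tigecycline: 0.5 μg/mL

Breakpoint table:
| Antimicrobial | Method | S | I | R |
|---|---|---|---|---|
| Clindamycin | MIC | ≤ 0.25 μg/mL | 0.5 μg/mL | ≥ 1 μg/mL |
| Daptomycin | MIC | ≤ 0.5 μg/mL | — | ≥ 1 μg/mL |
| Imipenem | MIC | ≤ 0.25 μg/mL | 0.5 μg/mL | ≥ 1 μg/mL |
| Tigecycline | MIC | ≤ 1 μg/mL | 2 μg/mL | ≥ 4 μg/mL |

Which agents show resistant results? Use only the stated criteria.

Imipenem 32 μg/mL: ≥ 1 μg/mL → Resistant
Clindamycin: 0.25 μg/mL is ≤ 0.25 μg/mL → Susceptible
Daptomycin: 0.25 μg/mL is ≤ 0.5 μg/mL ⇒ S
Tigecycline (0.5 μg/mL) ≤ 1 μg/mL → susceptible

imipenem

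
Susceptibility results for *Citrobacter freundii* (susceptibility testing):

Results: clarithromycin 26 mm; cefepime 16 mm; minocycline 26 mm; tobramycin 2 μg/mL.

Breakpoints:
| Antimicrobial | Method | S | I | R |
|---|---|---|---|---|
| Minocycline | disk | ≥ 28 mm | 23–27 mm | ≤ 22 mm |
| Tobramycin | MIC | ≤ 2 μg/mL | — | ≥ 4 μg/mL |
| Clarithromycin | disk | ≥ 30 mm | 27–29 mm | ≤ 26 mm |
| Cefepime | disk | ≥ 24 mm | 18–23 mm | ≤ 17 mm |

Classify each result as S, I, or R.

R, R, I, S

Clarithromycin (26 mm) ≤ 26 mm — Resistant
Cefepime: 16 mm is ≤ 17 mm ⇒ R
Minocycline 26 mm: in 23–27 mm → Intermediate
Tobramycin: 2 μg/mL is ≤ 2 μg/mL ⇒ Susceptible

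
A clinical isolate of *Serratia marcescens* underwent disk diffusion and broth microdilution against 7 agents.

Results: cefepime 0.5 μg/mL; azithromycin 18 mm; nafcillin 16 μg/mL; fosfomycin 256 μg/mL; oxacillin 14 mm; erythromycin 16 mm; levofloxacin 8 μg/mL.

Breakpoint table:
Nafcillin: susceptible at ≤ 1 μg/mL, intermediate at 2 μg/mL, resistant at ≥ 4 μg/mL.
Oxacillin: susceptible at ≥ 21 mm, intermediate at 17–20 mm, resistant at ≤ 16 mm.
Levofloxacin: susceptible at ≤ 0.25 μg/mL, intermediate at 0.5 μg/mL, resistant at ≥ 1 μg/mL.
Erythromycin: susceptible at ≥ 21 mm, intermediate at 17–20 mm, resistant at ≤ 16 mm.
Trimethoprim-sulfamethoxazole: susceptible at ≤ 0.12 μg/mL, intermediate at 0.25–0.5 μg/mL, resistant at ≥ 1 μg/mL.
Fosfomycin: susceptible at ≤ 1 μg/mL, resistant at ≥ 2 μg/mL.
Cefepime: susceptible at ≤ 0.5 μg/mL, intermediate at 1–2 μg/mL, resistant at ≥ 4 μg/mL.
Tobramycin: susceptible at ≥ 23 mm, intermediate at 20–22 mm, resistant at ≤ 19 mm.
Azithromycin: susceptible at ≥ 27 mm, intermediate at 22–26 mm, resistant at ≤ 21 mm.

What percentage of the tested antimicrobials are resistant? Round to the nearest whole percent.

Cefepime (0.5 μg/mL) ≤ 0.5 μg/mL ⇒ S
Azithromycin (18 mm) ≤ 21 mm — Resistant
Nafcillin 16 μg/mL: ≥ 4 μg/mL → R
Fosfomycin (256 μg/mL) ≥ 2 μg/mL ⇒ resistant
Oxacillin 14 mm: ≤ 16 mm ⇒ resistant
Erythromycin 16 mm: ≤ 16 mm → Resistant
Levofloxacin: 8 μg/mL is ≥ 1 μg/mL → R
Resistant: 6/7

86%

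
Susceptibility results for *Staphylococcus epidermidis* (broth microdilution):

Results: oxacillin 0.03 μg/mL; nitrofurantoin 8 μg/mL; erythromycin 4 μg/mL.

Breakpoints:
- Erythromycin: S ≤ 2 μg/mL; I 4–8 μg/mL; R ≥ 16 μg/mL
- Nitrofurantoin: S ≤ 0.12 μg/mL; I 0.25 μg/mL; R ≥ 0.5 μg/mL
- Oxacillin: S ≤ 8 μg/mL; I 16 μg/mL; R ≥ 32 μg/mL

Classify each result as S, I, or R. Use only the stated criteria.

S, R, I

Oxacillin (0.03 μg/mL) ≤ 8 μg/mL → susceptible
Nitrofurantoin (8 μg/mL) ≥ 0.5 μg/mL — R
Erythromycin 4 μg/mL: in 4–8 μg/mL → I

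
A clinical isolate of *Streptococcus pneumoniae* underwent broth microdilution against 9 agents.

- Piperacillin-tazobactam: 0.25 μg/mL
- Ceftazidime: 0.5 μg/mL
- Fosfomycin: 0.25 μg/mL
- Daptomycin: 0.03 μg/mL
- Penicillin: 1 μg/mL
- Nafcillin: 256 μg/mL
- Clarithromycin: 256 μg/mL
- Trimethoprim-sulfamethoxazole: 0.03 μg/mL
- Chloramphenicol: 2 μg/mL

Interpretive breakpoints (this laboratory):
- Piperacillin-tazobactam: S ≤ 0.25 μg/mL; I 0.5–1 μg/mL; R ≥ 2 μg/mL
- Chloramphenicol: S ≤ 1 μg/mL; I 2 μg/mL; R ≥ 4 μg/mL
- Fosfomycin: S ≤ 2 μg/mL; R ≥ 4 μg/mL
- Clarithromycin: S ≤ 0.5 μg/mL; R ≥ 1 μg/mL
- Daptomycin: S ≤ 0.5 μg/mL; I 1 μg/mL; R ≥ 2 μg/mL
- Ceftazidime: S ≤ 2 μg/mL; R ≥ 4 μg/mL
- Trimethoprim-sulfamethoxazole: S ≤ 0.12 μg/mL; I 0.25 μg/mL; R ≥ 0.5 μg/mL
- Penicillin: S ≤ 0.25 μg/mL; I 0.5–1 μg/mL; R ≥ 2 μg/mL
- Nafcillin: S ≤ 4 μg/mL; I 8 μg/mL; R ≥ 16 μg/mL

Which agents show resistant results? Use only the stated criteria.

Piperacillin-tazobactam (0.25 μg/mL) ≤ 0.25 μg/mL — susceptible
Ceftazidime: 0.5 μg/mL is ≤ 2 μg/mL ⇒ S
Fosfomycin 0.25 μg/mL: ≤ 2 μg/mL — Susceptible
Daptomycin: 0.03 μg/mL is ≤ 0.5 μg/mL ⇒ S
Penicillin (1 μg/mL) in 0.5–1 μg/mL ⇒ intermediate
Nafcillin 256 μg/mL: ≥ 16 μg/mL ⇒ R
Clarithromycin 256 μg/mL: ≥ 1 μg/mL — Resistant
Trimethoprim-sulfamethoxazole (0.03 μg/mL) ≤ 0.12 μg/mL ⇒ Susceptible
Chloramphenicol 2 μg/mL: = 2 μg/mL — Intermediate

nafcillin, clarithromycin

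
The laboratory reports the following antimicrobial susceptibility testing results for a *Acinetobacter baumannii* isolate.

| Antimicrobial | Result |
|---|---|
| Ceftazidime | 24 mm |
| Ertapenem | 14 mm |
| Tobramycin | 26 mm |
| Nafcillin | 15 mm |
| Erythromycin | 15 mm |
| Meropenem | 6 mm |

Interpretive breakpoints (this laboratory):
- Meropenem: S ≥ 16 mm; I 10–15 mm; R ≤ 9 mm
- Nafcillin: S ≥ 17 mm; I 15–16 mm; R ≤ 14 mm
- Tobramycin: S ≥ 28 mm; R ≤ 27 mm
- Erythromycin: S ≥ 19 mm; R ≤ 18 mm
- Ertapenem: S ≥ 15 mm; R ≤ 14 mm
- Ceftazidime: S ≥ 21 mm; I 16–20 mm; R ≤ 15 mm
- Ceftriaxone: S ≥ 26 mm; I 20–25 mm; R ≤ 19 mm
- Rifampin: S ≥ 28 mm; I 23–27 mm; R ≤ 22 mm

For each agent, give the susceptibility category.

S, R, R, I, R, R

Ceftazidime: 24 mm is ≥ 21 mm — susceptible
Ertapenem (14 mm) ≤ 14 mm → resistant
Tobramycin 26 mm: ≤ 27 mm → Resistant
Nafcillin: 15 mm is in 15–16 mm — intermediate
Erythromycin (15 mm) ≤ 18 mm → R
Meropenem (6 mm) ≤ 9 mm — R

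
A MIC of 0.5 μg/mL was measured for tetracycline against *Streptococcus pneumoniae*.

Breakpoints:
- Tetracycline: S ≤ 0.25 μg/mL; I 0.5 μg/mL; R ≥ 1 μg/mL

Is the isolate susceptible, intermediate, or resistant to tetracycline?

Tetracycline: 0.5 μg/mL is = 0.5 μg/mL — intermediate

I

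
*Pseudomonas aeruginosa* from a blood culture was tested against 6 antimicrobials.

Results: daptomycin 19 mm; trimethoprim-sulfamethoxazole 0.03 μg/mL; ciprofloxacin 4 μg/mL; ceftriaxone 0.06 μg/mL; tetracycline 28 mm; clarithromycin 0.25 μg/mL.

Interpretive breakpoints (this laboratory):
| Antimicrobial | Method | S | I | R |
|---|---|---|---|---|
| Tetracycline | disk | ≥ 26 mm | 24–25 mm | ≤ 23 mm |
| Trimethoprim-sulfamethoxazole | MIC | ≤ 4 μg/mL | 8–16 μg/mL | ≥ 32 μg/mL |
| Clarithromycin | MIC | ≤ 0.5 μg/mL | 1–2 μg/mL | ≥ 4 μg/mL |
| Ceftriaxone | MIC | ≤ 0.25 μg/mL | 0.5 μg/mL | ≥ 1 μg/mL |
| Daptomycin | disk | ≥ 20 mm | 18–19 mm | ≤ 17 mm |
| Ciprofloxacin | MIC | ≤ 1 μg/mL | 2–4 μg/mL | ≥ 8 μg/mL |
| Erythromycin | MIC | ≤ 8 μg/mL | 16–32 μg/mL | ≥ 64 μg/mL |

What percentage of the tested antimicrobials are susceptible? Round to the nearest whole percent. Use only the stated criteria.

Daptomycin: 19 mm is in 18–19 mm → intermediate
Trimethoprim-sulfamethoxazole (0.03 μg/mL) ≤ 4 μg/mL ⇒ susceptible
Ciprofloxacin 4 μg/mL: in 2–4 μg/mL — Intermediate
Ceftriaxone (0.06 μg/mL) ≤ 0.25 μg/mL — Susceptible
Tetracycline 28 mm: ≥ 26 mm ⇒ S
Clarithromycin 0.25 μg/mL: ≤ 0.5 μg/mL ⇒ S
Susceptible: 4/6

67%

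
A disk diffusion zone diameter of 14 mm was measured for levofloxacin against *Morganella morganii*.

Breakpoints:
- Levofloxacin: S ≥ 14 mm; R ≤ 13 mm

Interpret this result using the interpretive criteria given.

S

Levofloxacin: 14 mm is ≥ 14 mm — S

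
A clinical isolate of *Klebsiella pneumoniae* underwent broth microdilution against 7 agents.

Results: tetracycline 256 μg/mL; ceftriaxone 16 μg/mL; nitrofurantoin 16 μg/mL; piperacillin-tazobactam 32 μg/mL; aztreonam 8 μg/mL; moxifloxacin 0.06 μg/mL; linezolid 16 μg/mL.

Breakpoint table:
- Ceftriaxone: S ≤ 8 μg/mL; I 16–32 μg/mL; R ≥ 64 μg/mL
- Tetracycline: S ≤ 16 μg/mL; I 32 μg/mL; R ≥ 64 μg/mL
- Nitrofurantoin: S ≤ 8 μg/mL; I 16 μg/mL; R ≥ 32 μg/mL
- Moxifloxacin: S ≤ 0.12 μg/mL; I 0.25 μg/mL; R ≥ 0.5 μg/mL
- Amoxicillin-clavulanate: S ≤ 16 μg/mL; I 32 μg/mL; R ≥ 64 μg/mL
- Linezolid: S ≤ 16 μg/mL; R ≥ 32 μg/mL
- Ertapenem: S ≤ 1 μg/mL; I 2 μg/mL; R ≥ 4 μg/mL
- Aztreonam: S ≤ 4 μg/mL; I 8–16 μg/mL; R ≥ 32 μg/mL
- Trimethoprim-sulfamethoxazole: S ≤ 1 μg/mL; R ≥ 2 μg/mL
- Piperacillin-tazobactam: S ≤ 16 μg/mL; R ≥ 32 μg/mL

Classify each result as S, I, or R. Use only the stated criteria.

Tetracycline (256 μg/mL) ≥ 64 μg/mL → resistant
Ceftriaxone (16 μg/mL) in 16–32 μg/mL → intermediate
Nitrofurantoin (16 μg/mL) = 16 μg/mL → Intermediate
Piperacillin-tazobactam 32 μg/mL: ≥ 32 μg/mL ⇒ resistant
Aztreonam 8 μg/mL: in 8–16 μg/mL — I
Moxifloxacin (0.06 μg/mL) ≤ 0.12 μg/mL → susceptible
Linezolid 16 μg/mL: ≤ 16 μg/mL — Susceptible

R, I, I, R, I, S, S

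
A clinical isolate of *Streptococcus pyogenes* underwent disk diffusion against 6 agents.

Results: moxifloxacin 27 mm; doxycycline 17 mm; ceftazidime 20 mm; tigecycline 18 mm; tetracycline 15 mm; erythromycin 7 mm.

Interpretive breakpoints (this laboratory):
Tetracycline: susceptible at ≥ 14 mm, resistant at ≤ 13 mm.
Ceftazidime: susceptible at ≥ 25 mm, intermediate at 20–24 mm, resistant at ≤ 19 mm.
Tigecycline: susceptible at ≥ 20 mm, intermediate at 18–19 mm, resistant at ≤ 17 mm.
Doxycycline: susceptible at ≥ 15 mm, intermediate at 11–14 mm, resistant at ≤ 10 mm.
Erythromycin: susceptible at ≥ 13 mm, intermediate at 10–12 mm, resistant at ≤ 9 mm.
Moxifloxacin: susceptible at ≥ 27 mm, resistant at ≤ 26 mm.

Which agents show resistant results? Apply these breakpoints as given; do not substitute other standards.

Moxifloxacin: 27 mm is ≥ 27 mm → susceptible
Doxycycline: 17 mm is ≥ 15 mm — susceptible
Ceftazidime 20 mm: in 20–24 mm ⇒ I
Tigecycline (18 mm) in 18–19 mm ⇒ intermediate
Tetracycline (15 mm) ≥ 14 mm ⇒ Susceptible
Erythromycin 7 mm: ≤ 9 mm ⇒ Resistant

erythromycin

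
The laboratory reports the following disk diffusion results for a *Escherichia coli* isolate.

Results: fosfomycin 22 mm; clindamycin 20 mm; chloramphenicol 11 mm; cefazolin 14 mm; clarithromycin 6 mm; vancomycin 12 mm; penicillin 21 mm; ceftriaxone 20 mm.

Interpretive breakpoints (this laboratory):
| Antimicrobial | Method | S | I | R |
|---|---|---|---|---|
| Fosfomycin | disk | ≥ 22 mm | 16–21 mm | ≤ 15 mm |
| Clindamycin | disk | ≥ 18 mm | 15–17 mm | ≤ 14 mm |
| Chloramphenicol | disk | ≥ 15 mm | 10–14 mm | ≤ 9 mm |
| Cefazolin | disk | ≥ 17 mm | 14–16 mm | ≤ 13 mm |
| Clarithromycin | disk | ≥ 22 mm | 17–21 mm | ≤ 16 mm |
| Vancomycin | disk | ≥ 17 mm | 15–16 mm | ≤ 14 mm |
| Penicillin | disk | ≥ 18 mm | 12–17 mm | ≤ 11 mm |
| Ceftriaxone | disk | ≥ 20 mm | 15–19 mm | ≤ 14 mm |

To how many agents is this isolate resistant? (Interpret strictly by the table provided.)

2

Fosfomycin (22 mm) ≥ 22 mm → Susceptible
Clindamycin: 20 mm is ≥ 18 mm — susceptible
Chloramphenicol 11 mm: in 10–14 mm ⇒ I
Cefazolin (14 mm) in 14–16 mm — intermediate
Clarithromycin: 6 mm is ≤ 16 mm — R
Vancomycin: 12 mm is ≤ 14 mm — R
Penicillin (21 mm) ≥ 18 mm — susceptible
Ceftriaxone (20 mm) ≥ 20 mm ⇒ susceptible
Resistant: 2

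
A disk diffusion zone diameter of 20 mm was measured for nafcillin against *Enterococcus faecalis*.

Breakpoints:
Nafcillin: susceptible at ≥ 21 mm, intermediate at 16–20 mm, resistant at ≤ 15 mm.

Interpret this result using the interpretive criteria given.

Nafcillin 20 mm: in 16–20 mm — intermediate

Intermediate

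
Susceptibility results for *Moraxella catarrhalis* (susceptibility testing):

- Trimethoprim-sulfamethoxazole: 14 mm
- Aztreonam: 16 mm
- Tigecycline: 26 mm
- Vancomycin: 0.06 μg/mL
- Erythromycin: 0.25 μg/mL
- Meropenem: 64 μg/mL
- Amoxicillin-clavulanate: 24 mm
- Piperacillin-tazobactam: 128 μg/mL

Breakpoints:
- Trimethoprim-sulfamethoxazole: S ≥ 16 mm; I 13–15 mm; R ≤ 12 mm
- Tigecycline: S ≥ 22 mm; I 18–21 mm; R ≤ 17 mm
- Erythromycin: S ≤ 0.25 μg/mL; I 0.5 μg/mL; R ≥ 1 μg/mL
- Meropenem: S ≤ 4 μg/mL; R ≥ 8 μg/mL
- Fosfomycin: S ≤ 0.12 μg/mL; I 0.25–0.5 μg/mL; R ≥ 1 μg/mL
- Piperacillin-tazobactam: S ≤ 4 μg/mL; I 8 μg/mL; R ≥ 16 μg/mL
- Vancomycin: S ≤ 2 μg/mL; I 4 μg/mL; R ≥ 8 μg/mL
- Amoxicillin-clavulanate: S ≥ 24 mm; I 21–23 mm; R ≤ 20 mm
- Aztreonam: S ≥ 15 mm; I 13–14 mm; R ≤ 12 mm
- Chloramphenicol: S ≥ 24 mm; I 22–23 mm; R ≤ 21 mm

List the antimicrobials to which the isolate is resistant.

meropenem, piperacillin-tazobactam

Trimethoprim-sulfamethoxazole (14 mm) in 13–15 mm → intermediate
Aztreonam 16 mm: ≥ 15 mm — Susceptible
Tigecycline: 26 mm is ≥ 22 mm — susceptible
Vancomycin 0.06 μg/mL: ≤ 2 μg/mL ⇒ susceptible
Erythromycin 0.25 μg/mL: ≤ 0.25 μg/mL — susceptible
Meropenem (64 μg/mL) ≥ 8 μg/mL → resistant
Amoxicillin-clavulanate: 24 mm is ≥ 24 mm → susceptible
Piperacillin-tazobactam (128 μg/mL) ≥ 16 μg/mL — resistant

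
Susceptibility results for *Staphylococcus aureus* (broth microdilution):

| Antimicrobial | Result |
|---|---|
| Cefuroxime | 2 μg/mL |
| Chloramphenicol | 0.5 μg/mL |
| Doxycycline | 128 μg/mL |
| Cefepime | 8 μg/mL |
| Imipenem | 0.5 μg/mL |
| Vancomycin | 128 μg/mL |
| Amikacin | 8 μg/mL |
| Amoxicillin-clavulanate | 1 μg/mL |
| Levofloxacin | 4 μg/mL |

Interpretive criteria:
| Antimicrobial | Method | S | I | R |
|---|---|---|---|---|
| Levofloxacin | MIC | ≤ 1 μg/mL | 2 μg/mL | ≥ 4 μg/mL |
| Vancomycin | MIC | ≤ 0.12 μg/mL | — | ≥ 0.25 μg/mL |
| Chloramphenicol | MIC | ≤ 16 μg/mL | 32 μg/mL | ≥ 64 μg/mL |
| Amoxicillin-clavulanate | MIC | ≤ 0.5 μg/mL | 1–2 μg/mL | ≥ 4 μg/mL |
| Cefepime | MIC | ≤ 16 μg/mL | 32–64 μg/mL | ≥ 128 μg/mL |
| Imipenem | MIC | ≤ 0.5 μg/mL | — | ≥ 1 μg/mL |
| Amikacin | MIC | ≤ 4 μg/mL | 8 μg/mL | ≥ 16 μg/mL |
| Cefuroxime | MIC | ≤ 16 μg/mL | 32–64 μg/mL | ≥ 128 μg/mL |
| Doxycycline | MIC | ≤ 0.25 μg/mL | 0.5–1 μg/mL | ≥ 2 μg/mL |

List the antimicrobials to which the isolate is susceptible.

cefuroxime, chloramphenicol, cefepime, imipenem

Cefuroxime (2 μg/mL) ≤ 16 μg/mL → susceptible
Chloramphenicol (0.5 μg/mL) ≤ 16 μg/mL — S
Doxycycline (128 μg/mL) ≥ 2 μg/mL ⇒ Resistant
Cefepime (8 μg/mL) ≤ 16 μg/mL ⇒ susceptible
Imipenem 0.5 μg/mL: ≤ 0.5 μg/mL ⇒ S
Vancomycin 128 μg/mL: ≥ 0.25 μg/mL ⇒ R
Amikacin: 8 μg/mL is = 8 μg/mL ⇒ Intermediate
Amoxicillin-clavulanate 1 μg/mL: in 1–2 μg/mL ⇒ I
Levofloxacin (4 μg/mL) ≥ 4 μg/mL — resistant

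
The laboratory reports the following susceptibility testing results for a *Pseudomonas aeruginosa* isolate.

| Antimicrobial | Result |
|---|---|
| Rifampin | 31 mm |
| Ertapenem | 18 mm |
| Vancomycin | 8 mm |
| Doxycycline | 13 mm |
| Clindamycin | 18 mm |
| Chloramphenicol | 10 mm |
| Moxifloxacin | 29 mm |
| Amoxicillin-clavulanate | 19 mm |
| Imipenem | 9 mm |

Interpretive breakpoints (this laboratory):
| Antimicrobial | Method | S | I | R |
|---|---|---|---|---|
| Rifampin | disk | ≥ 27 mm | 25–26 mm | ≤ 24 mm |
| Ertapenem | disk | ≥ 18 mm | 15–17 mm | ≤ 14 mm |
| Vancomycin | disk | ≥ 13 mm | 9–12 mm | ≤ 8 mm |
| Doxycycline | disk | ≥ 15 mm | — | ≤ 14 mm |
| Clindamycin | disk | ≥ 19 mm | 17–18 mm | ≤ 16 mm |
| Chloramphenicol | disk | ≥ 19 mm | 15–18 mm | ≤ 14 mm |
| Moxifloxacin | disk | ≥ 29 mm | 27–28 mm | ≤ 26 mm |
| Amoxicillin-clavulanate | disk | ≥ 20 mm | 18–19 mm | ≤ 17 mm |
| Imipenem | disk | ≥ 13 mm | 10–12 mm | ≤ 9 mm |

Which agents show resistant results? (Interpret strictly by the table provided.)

Rifampin 31 mm: ≥ 27 mm ⇒ susceptible
Ertapenem 18 mm: ≥ 18 mm — susceptible
Vancomycin 8 mm: ≤ 8 mm → Resistant
Doxycycline 13 mm: ≤ 14 mm ⇒ R
Clindamycin 18 mm: in 17–18 mm → I
Chloramphenicol 10 mm: ≤ 14 mm ⇒ resistant
Moxifloxacin (29 mm) ≥ 29 mm → S
Amoxicillin-clavulanate: 19 mm is in 18–19 mm — I
Imipenem (9 mm) ≤ 9 mm — R

vancomycin, doxycycline, chloramphenicol, imipenem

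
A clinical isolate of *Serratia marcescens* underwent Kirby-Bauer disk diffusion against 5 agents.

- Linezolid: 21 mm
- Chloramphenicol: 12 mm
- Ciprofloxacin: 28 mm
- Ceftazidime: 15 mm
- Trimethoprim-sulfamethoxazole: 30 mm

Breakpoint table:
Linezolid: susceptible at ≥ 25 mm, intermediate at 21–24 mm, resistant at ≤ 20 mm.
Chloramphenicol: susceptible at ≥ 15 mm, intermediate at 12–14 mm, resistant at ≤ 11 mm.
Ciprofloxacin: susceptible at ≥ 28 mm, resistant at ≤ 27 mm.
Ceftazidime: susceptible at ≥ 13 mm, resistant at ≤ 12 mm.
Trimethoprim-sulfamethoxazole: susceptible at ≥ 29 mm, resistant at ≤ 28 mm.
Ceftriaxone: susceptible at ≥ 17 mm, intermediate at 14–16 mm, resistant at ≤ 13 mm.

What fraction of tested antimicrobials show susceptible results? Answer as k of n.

Linezolid 21 mm: in 21–24 mm → intermediate
Chloramphenicol (12 mm) in 12–14 mm — intermediate
Ciprofloxacin 28 mm: ≥ 28 mm — susceptible
Ceftazidime (15 mm) ≥ 13 mm ⇒ S
Trimethoprim-sulfamethoxazole: 30 mm is ≥ 29 mm → S
Susceptible: 3/5

3 of 5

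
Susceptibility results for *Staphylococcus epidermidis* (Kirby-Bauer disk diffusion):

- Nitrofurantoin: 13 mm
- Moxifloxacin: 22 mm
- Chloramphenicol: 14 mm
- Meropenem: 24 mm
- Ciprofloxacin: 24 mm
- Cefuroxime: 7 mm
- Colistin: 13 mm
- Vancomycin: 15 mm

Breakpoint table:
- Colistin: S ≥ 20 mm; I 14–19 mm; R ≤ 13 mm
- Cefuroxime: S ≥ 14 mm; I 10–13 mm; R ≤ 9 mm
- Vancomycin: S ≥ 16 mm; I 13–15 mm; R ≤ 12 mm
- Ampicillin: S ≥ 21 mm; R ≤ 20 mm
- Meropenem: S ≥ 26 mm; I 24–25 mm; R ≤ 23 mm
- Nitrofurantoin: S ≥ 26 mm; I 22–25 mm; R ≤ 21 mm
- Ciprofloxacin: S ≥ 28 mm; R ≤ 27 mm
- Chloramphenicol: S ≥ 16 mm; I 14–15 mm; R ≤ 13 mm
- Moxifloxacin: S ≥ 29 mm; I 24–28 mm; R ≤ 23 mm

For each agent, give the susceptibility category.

Nitrofurantoin 13 mm: ≤ 21 mm → Resistant
Moxifloxacin 22 mm: ≤ 23 mm — R
Chloramphenicol 14 mm: in 14–15 mm ⇒ Intermediate
Meropenem (24 mm) in 24–25 mm — Intermediate
Ciprofloxacin 24 mm: ≤ 27 mm → Resistant
Cefuroxime: 7 mm is ≤ 9 mm ⇒ resistant
Colistin: 13 mm is ≤ 13 mm → Resistant
Vancomycin: 15 mm is in 13–15 mm ⇒ Intermediate

R, R, I, I, R, R, R, I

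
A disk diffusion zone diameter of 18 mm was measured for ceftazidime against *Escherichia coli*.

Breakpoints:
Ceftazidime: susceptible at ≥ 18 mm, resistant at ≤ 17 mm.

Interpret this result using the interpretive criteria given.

Susceptible

Ceftazidime: 18 mm is ≥ 18 mm — susceptible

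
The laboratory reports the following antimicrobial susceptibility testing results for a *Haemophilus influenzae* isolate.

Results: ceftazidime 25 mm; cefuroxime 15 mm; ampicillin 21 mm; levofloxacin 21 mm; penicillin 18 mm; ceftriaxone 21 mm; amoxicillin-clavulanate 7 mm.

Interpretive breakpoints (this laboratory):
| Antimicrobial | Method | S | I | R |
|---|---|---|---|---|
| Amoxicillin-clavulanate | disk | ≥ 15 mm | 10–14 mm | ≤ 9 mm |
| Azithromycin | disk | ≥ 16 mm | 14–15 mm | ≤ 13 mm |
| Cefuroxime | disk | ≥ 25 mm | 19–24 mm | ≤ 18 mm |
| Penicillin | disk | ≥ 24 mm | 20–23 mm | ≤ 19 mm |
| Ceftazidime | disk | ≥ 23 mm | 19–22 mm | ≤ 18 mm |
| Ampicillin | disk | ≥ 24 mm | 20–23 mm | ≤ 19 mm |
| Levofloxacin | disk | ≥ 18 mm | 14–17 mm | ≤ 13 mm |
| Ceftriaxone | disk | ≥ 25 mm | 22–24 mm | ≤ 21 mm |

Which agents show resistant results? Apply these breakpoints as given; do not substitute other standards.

cefuroxime, penicillin, ceftriaxone, amoxicillin-clavulanate

Ceftazidime (25 mm) ≥ 23 mm → S
Cefuroxime (15 mm) ≤ 18 mm ⇒ Resistant
Ampicillin: 21 mm is in 20–23 mm → Intermediate
Levofloxacin: 21 mm is ≥ 18 mm — susceptible
Penicillin: 18 mm is ≤ 19 mm ⇒ resistant
Ceftriaxone (21 mm) ≤ 21 mm — resistant
Amoxicillin-clavulanate: 7 mm is ≤ 9 mm → Resistant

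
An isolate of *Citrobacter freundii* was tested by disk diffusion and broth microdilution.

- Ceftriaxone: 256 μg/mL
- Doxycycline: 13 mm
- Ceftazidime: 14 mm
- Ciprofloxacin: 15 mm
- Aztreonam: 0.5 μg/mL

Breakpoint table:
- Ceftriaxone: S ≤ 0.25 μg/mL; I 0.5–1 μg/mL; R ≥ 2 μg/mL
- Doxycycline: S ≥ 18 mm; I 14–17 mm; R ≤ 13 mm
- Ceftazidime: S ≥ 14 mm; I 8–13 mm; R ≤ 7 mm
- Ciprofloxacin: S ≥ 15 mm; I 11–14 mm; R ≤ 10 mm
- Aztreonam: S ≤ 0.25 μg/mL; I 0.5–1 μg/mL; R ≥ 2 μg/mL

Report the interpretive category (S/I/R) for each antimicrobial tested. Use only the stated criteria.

Ceftriaxone: 256 μg/mL is ≥ 2 μg/mL — resistant
Doxycycline: 13 mm is ≤ 13 mm ⇒ Resistant
Ceftazidime 14 mm: ≥ 14 mm ⇒ susceptible
Ciprofloxacin 15 mm: ≥ 15 mm ⇒ S
Aztreonam 0.5 μg/mL: in 0.5–1 μg/mL — Intermediate

R, R, S, S, I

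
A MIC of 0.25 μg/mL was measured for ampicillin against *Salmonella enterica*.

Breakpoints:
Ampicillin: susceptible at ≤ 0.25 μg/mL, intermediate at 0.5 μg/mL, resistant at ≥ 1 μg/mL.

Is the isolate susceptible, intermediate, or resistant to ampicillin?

Ampicillin 0.25 μg/mL: ≤ 0.25 μg/mL ⇒ S

Susceptible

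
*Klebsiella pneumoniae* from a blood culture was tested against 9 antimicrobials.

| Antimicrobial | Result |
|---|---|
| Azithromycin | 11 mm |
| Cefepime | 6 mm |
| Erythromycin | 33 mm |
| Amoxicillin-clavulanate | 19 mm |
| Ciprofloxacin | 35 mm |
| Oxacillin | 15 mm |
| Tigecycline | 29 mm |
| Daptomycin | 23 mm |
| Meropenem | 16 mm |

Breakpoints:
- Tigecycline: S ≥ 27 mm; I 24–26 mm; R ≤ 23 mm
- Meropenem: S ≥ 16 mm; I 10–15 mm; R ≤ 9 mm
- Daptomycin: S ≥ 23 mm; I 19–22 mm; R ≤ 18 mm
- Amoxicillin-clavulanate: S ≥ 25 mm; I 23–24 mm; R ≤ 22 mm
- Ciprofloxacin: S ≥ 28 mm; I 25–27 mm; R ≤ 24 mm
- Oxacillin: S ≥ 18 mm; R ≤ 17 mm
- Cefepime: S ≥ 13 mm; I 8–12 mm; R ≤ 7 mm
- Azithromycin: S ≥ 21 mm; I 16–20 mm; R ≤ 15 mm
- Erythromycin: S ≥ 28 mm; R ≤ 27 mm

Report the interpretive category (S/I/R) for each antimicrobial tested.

R, R, S, R, S, R, S, S, S

Azithromycin: 11 mm is ≤ 15 mm ⇒ Resistant
Cefepime: 6 mm is ≤ 7 mm → resistant
Erythromycin 33 mm: ≥ 28 mm — S
Amoxicillin-clavulanate (19 mm) ≤ 22 mm ⇒ resistant
Ciprofloxacin: 35 mm is ≥ 28 mm → Susceptible
Oxacillin (15 mm) ≤ 17 mm — resistant
Tigecycline: 29 mm is ≥ 27 mm → Susceptible
Daptomycin: 23 mm is ≥ 23 mm — susceptible
Meropenem 16 mm: ≥ 16 mm → Susceptible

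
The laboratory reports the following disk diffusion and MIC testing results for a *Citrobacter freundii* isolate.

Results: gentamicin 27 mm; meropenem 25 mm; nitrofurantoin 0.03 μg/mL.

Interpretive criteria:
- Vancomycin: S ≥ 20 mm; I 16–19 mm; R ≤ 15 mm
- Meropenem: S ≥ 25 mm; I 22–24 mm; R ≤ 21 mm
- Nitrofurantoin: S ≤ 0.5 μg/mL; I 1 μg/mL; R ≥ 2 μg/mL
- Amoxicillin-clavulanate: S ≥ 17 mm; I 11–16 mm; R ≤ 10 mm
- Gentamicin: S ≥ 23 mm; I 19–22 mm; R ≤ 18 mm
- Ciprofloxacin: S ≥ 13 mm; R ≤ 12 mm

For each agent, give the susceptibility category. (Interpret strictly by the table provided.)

S, S, S

Gentamicin 27 mm: ≥ 23 mm → susceptible
Meropenem: 25 mm is ≥ 25 mm — susceptible
Nitrofurantoin: 0.03 μg/mL is ≤ 0.5 μg/mL → susceptible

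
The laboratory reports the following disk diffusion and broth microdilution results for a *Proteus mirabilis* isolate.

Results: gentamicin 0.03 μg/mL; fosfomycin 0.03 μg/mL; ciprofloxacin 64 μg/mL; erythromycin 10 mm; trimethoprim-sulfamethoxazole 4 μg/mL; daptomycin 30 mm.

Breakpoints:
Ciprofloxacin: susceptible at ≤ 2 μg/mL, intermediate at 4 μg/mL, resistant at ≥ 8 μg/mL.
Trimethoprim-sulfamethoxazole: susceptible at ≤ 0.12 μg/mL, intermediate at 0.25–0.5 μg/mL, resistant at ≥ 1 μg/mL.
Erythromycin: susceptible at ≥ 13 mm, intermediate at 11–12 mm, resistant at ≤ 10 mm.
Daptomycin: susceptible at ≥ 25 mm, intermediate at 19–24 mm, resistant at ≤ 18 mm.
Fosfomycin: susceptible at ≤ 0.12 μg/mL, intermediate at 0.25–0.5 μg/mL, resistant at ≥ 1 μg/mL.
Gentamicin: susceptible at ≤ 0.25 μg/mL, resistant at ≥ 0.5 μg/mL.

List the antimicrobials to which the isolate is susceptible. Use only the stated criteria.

gentamicin, fosfomycin, daptomycin

Gentamicin (0.03 μg/mL) ≤ 0.25 μg/mL ⇒ S
Fosfomycin 0.03 μg/mL: ≤ 0.12 μg/mL — susceptible
Ciprofloxacin: 64 μg/mL is ≥ 8 μg/mL ⇒ R
Erythromycin (10 mm) ≤ 10 mm → Resistant
Trimethoprim-sulfamethoxazole (4 μg/mL) ≥ 1 μg/mL — R
Daptomycin 30 mm: ≥ 25 mm — Susceptible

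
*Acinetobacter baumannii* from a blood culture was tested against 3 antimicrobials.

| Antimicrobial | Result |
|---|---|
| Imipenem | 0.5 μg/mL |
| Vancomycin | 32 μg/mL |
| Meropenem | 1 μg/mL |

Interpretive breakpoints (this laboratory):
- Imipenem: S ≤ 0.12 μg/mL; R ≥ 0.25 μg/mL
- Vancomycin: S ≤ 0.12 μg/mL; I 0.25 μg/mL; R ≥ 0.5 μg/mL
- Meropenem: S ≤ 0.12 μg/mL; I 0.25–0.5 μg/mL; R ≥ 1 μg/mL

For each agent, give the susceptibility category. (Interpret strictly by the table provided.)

Imipenem 0.5 μg/mL: ≥ 0.25 μg/mL → Resistant
Vancomycin 32 μg/mL: ≥ 0.5 μg/mL → R
Meropenem: 1 μg/mL is ≥ 1 μg/mL — Resistant

R, R, R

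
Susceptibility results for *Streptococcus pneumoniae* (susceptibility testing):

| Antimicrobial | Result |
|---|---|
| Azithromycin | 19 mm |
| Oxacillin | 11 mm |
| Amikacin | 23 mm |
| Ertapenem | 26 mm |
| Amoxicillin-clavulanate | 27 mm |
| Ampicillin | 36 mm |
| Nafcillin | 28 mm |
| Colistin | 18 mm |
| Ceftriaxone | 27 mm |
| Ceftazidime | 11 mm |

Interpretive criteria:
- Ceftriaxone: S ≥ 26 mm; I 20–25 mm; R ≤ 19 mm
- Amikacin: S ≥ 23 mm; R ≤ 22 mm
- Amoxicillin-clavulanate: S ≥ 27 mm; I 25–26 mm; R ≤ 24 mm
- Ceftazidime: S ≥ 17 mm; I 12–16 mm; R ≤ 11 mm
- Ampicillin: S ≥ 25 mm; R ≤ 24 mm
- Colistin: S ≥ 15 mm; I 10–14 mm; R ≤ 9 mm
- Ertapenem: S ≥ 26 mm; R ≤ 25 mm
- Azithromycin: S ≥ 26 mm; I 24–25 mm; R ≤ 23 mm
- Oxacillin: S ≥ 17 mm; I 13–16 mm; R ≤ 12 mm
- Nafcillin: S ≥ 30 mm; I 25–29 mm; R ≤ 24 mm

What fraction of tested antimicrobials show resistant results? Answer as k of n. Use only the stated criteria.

3 of 10

Azithromycin (19 mm) ≤ 23 mm ⇒ R
Oxacillin: 11 mm is ≤ 12 mm — Resistant
Amikacin 23 mm: ≥ 23 mm ⇒ Susceptible
Ertapenem 26 mm: ≥ 26 mm → Susceptible
Amoxicillin-clavulanate 27 mm: ≥ 27 mm ⇒ susceptible
Ampicillin: 36 mm is ≥ 25 mm → Susceptible
Nafcillin: 28 mm is in 25–29 mm ⇒ intermediate
Colistin: 18 mm is ≥ 15 mm → S
Ceftriaxone (27 mm) ≥ 26 mm — susceptible
Ceftazidime (11 mm) ≤ 11 mm → resistant
Resistant: 3/10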